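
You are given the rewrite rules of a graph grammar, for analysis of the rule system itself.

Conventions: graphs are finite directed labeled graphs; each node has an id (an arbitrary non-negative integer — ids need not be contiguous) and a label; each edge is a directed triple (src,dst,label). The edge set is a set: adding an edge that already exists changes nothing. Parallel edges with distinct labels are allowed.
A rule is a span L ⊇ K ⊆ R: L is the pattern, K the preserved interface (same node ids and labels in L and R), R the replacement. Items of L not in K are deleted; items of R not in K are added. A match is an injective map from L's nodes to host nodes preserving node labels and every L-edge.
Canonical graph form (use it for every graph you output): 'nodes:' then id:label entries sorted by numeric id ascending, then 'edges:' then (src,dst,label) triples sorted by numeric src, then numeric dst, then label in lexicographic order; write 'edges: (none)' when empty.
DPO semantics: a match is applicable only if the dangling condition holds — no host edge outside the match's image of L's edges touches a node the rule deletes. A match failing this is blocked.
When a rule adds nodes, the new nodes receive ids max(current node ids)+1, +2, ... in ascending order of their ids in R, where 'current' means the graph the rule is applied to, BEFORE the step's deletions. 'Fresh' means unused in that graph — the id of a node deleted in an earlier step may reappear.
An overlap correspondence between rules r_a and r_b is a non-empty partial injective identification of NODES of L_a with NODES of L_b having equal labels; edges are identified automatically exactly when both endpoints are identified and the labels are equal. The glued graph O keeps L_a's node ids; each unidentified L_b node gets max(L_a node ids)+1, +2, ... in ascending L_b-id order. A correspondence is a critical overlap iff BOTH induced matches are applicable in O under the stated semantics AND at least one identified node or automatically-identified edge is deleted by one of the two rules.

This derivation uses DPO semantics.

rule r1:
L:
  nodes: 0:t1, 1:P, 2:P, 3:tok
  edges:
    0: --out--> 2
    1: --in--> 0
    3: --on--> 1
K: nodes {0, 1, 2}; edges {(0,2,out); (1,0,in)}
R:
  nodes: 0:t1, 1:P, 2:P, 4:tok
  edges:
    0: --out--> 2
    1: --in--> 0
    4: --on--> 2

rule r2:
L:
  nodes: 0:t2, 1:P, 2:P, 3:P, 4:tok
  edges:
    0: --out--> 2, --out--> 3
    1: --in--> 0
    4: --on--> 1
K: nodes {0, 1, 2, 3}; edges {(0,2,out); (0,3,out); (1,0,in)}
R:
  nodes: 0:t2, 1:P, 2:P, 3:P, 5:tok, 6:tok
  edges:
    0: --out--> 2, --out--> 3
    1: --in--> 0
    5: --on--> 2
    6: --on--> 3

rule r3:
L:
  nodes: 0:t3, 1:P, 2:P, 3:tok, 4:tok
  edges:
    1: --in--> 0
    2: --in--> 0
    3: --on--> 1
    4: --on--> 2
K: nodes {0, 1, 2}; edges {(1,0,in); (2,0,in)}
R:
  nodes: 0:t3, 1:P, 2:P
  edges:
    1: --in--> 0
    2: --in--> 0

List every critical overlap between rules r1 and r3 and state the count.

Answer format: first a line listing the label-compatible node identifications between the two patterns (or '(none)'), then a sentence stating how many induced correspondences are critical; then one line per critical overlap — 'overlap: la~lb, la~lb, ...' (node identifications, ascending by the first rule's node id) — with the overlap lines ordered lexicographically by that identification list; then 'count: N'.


label-compatible node identifications between L(r1) and L(r3): 1~1, 1~2, 2~1, 2~2, 3~3, 3~4
4 of the induced correspondences are critical overlaps of r1 and r3.
overlap: 1~1, 2~2, 3~3
overlap: 1~1, 3~3
overlap: 1~2, 2~1, 3~4
overlap: 1~2, 3~4
count: 4


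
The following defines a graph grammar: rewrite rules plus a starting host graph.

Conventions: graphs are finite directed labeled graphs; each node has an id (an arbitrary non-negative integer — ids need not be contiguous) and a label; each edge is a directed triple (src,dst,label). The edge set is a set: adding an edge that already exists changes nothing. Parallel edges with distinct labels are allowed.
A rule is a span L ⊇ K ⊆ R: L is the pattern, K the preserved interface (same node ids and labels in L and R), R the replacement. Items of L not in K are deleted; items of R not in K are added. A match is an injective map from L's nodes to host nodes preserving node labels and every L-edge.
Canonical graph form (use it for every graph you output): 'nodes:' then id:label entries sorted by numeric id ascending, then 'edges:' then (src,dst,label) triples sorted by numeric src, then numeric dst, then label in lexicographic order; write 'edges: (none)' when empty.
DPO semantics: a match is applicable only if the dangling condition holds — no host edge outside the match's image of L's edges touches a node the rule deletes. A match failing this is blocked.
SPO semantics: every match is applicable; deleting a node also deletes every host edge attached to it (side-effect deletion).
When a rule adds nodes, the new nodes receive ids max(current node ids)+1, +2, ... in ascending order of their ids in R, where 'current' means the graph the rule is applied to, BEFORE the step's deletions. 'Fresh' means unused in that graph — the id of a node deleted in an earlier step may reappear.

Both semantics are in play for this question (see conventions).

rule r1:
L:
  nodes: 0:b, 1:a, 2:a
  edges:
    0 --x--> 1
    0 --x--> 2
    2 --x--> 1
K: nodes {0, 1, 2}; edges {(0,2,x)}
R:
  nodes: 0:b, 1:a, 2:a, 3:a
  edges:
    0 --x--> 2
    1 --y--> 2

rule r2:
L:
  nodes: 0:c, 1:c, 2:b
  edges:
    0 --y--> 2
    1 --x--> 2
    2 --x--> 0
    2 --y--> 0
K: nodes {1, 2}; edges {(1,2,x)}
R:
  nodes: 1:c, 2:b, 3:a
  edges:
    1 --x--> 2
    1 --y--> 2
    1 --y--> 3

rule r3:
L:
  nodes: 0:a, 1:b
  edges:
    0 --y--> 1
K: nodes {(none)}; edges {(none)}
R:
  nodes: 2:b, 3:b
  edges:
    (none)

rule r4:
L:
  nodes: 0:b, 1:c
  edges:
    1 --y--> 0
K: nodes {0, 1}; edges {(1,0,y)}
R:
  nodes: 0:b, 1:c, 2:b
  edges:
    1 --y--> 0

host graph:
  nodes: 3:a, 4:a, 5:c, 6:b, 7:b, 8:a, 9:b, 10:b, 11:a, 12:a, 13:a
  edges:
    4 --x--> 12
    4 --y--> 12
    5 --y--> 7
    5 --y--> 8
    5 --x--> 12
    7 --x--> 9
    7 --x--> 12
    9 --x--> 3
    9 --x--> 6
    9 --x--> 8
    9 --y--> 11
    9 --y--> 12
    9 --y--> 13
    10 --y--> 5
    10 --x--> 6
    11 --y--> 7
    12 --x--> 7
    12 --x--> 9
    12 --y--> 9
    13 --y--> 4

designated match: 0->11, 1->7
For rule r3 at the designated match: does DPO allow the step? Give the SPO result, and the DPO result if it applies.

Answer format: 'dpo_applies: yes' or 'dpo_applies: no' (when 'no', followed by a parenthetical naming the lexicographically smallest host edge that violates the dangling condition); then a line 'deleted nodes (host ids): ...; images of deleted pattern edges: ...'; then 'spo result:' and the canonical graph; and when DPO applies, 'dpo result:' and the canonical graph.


dpo_applies: no
(the rule deletes node 7, which keeps host edge (5,7,y) outside the match image — the dangling condition fails, DPO blocks; SPO proceeds and side-deletes such edges)
deleted nodes (host ids): 7, 11; images of deleted pattern edges: (11,7,y)
spo result:
nodes: 3:a, 4:a, 5:c, 6:b, 8:a, 9:b, 10:b, 12:a, 13:a, 14:b, 15:b
edges: (4,12,x); (4,12,y); (5,8,y); (5,12,x); (9,3,x); (9,6,x); (9,8,x); (9,12,y); (9,13,y); (10,5,y); (10,6,x); (12,9,x); (12,9,y); (13,4,y)


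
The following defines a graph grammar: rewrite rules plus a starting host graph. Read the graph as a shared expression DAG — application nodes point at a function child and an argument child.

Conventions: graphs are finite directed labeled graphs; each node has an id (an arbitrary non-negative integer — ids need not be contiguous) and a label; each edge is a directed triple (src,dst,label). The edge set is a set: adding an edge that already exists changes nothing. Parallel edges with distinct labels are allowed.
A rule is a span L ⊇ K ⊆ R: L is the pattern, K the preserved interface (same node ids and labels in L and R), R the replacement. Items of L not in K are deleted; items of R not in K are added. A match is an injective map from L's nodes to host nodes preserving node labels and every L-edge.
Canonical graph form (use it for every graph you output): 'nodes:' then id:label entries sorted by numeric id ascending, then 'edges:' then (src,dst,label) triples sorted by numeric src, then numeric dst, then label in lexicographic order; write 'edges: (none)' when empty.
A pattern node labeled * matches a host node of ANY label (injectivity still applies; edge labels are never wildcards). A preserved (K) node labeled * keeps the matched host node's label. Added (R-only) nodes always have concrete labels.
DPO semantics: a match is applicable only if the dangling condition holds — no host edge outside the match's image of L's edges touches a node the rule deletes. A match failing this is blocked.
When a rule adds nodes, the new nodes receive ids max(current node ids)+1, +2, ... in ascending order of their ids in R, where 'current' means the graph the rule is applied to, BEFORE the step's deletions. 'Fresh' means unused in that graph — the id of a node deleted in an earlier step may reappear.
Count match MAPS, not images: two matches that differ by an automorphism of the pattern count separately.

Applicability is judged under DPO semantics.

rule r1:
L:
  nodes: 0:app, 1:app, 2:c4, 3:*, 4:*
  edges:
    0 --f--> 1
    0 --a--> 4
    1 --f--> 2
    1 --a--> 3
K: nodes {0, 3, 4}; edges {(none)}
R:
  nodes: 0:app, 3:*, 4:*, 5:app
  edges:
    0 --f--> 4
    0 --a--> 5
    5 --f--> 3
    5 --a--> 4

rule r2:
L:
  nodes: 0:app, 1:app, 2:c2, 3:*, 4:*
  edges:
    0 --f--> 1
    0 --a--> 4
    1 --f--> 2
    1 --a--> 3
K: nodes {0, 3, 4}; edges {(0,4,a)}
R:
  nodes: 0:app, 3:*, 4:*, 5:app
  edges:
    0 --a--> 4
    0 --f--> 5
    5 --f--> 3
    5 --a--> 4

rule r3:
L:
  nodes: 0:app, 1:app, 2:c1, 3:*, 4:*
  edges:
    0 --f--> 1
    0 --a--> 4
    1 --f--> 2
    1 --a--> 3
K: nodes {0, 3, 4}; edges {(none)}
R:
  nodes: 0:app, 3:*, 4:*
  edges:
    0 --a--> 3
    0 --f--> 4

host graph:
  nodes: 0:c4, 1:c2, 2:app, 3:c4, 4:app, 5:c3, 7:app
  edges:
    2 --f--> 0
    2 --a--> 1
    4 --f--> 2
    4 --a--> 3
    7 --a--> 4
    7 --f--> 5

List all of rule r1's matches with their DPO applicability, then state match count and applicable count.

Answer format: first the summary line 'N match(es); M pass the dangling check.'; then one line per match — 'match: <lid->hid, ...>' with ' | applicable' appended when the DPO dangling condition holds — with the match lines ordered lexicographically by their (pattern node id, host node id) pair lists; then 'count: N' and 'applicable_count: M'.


1 match(es); 1 pass the dangling check.
match: 0->4, 1->2, 2->0, 3->1, 4->3 | applicable
count: 1
applicable_count: 1


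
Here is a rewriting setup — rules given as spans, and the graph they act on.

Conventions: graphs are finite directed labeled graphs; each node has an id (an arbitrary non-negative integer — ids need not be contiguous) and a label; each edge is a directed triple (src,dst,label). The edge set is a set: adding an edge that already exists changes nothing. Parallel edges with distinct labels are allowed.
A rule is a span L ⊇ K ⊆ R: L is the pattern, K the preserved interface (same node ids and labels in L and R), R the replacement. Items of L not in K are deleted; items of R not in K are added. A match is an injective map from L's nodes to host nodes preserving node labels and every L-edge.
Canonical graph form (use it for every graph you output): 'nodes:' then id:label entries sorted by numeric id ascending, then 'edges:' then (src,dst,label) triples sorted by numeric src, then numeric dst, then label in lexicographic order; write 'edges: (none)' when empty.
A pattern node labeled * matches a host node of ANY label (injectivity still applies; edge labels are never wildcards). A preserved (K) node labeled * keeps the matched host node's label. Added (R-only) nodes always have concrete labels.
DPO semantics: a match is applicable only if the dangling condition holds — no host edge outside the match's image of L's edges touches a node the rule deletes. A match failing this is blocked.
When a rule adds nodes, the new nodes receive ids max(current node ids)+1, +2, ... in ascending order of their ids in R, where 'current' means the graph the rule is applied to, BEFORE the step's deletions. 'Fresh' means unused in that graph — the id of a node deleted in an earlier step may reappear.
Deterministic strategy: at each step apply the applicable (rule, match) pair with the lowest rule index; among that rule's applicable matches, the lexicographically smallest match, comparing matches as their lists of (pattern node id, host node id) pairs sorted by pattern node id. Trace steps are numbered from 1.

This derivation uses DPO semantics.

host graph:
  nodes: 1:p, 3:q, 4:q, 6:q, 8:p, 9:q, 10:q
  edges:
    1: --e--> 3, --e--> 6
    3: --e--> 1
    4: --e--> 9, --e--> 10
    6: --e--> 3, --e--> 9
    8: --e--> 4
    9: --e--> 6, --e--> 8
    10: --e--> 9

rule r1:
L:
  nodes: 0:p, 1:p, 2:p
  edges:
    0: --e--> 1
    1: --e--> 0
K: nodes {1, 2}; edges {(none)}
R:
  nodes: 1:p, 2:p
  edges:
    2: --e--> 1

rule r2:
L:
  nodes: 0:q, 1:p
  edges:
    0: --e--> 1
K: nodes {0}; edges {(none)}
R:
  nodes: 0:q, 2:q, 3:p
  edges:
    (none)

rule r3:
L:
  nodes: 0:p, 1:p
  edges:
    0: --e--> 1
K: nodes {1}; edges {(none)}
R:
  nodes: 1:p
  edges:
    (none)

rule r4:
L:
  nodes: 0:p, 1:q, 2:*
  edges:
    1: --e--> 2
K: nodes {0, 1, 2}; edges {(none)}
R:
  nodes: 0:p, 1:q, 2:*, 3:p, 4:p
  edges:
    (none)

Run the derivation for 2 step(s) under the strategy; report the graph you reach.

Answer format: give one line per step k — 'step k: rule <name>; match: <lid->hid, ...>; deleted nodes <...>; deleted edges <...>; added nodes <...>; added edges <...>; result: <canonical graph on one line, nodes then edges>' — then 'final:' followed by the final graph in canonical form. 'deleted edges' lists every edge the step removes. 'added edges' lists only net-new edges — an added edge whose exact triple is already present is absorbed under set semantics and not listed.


step 1: rule r4; match: 0->1, 1->4, 2->9; deleted nodes (none); deleted edges (4,9,e); added nodes 11, 12; added edges (none); result: nodes: 1:p, 3:q, 4:q, 6:q, 8:p, 9:q, 10:q, 11:p, 12:p edges: (1,3,e); (1,6,e); (3,1,e); (4,10,e); (6,3,e); (6,9,e); (8,4,e); (9,6,e); (9,8,e); (10,9,e)
step 2: rule r4; match: 0->1, 1->4, 2->10; deleted nodes (none); deleted edges (4,10,e); added nodes 13, 14; added edges (none); result: nodes: 1:p, 3:q, 4:q, 6:q, 8:p, 9:q, 10:q, 11:p, 12:p, 13:p, 14:p edges: (1,3,e); (1,6,e); (3,1,e); (6,3,e); (6,9,e); (8,4,e); (9,6,e); (9,8,e); (10,9,e)
final:
nodes: 1:p, 3:q, 4:q, 6:q, 8:p, 9:q, 10:q, 11:p, 12:p, 13:p, 14:p
edges: (1,3,e); (1,6,e); (3,1,e); (6,3,e); (6,9,e); (8,4,e); (9,6,e); (9,8,e); (10,9,e)


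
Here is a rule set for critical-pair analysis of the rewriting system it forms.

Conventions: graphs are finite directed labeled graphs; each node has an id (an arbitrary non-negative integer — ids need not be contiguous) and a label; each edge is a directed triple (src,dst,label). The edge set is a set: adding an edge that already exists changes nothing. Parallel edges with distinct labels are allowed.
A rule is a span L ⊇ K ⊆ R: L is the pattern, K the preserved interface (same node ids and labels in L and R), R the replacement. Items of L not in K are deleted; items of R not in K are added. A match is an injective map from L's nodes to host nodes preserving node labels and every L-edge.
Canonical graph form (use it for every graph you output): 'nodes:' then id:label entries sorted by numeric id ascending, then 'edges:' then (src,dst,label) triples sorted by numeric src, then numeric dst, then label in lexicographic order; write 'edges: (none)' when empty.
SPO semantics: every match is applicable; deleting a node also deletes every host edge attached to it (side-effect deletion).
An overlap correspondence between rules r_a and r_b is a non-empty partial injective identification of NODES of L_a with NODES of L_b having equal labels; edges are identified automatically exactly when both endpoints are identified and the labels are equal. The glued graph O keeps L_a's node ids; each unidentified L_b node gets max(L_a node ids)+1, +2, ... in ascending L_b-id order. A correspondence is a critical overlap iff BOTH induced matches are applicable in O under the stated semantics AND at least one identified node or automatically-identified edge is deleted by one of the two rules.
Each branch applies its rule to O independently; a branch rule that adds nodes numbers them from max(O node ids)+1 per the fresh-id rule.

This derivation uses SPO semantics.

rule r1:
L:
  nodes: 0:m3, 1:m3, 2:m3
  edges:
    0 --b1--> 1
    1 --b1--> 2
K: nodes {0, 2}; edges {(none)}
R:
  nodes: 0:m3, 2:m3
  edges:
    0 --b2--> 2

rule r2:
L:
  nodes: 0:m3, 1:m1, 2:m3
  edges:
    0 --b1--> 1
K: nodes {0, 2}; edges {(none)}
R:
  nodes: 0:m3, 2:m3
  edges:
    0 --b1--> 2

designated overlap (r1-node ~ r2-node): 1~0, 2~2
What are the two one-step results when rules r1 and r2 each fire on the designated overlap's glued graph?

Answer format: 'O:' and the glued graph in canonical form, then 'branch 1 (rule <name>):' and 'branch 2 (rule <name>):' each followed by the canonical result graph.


O:
nodes: 0:m3, 1:m3, 2:m3, 3:m1
edges: (0,1,b1); (1,2,b1); (1,3,b1)
branch 1 (rule r1):
nodes: 0:m3, 2:m3, 3:m1
edges: (0,2,b2)
branch 2 (rule r2):
nodes: 0:m3, 1:m3, 2:m3
edges: (0,1,b1); (1,2,b1)


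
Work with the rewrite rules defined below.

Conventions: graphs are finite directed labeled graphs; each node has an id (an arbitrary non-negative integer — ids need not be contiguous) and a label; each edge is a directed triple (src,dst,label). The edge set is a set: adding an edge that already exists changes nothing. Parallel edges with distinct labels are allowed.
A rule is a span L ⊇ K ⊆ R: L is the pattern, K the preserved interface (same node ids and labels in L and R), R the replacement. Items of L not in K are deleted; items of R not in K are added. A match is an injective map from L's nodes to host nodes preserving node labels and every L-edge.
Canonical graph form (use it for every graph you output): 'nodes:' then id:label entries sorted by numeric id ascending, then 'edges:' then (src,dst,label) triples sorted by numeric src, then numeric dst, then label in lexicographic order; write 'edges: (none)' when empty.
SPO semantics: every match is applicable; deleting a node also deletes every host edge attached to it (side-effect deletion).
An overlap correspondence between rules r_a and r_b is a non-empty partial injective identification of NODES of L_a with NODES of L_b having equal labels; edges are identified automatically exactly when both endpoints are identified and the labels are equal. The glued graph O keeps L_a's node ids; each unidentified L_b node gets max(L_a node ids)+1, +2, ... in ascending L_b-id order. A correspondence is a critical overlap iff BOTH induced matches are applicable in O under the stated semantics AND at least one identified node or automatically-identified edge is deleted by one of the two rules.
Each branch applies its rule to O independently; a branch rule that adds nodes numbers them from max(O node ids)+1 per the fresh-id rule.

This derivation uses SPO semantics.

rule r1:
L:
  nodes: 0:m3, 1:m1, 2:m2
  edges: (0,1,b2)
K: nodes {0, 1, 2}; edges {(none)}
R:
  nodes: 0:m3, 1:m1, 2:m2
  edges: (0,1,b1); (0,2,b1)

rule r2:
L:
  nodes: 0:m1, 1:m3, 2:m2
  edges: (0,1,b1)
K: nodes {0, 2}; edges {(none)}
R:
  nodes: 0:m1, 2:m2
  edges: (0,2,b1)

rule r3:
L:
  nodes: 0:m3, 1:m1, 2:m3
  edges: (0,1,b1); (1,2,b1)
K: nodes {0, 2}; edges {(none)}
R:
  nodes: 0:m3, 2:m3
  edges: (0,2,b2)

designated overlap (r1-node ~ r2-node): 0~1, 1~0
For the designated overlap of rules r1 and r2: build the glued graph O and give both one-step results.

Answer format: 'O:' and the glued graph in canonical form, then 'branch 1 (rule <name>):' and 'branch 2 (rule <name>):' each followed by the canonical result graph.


O:
nodes: 0:m3, 1:m1, 2:m2, 3:m2
edges: (0,1,b2); (1,0,b1)
branch 1 (rule r1):
nodes: 0:m3, 1:m1, 2:m2, 3:m2
edges: (0,1,b1); (0,2,b1); (1,0,b1)
branch 2 (rule r2):
nodes: 1:m1, 2:m2, 3:m2
edges: (1,3,b1)


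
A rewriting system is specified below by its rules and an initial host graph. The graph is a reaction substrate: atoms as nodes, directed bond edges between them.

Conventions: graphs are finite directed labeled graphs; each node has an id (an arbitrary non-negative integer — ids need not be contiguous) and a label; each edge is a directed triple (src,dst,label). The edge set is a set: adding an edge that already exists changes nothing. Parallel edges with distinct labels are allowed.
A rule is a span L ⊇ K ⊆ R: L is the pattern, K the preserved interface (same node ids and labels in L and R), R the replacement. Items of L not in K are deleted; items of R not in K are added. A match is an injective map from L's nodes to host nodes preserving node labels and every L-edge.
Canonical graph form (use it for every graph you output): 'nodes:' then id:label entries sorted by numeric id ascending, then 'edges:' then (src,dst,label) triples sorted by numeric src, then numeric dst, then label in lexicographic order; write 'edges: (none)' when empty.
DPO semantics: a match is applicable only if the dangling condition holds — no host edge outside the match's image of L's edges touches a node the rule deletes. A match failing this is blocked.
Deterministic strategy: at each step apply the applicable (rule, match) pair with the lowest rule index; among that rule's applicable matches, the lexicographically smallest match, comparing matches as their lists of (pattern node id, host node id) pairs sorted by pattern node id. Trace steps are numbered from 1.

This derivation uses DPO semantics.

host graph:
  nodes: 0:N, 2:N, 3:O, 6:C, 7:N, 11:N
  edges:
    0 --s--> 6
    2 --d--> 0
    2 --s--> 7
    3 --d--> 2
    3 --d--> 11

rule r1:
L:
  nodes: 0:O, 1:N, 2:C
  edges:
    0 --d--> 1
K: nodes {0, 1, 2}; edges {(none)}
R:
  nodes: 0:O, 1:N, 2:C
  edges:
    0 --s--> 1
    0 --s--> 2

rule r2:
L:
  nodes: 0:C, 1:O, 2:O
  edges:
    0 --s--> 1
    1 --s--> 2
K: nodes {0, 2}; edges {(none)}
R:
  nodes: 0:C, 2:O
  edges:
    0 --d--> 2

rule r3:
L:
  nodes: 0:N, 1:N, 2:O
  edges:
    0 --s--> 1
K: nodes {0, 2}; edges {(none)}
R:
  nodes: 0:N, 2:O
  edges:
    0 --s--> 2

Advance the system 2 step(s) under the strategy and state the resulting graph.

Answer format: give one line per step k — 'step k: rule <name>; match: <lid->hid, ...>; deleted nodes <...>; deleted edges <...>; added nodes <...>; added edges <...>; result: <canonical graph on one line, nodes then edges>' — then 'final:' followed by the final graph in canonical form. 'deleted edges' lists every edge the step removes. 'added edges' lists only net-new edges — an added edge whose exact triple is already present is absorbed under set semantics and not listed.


step 1: rule r1; match: 0->3, 1->2, 2->6; deleted nodes (none); deleted edges (3,2,d); added nodes (none); added edges (3,2,s); (3,6,s); result: nodes: 0:N, 2:N, 3:O, 6:C, 7:N, 11:N edges: (0,6,s); (2,0,d); (2,7,s); (3,2,s); (3,6,s); (3,11,d)
step 2: rule r1; match: 0->3, 1->11, 2->6; deleted nodes (none); deleted edges (3,11,d); added nodes (none); added edges (3,11,s); result: nodes: 0:N, 2:N, 3:O, 6:C, 7:N, 11:N edges: (0,6,s); (2,0,d); (2,7,s); (3,2,s); (3,6,s); (3,11,s)
final:
nodes: 0:N, 2:N, 3:O, 6:C, 7:N, 11:N
edges: (0,6,s); (2,0,d); (2,7,s); (3,2,s); (3,6,s); (3,11,s)


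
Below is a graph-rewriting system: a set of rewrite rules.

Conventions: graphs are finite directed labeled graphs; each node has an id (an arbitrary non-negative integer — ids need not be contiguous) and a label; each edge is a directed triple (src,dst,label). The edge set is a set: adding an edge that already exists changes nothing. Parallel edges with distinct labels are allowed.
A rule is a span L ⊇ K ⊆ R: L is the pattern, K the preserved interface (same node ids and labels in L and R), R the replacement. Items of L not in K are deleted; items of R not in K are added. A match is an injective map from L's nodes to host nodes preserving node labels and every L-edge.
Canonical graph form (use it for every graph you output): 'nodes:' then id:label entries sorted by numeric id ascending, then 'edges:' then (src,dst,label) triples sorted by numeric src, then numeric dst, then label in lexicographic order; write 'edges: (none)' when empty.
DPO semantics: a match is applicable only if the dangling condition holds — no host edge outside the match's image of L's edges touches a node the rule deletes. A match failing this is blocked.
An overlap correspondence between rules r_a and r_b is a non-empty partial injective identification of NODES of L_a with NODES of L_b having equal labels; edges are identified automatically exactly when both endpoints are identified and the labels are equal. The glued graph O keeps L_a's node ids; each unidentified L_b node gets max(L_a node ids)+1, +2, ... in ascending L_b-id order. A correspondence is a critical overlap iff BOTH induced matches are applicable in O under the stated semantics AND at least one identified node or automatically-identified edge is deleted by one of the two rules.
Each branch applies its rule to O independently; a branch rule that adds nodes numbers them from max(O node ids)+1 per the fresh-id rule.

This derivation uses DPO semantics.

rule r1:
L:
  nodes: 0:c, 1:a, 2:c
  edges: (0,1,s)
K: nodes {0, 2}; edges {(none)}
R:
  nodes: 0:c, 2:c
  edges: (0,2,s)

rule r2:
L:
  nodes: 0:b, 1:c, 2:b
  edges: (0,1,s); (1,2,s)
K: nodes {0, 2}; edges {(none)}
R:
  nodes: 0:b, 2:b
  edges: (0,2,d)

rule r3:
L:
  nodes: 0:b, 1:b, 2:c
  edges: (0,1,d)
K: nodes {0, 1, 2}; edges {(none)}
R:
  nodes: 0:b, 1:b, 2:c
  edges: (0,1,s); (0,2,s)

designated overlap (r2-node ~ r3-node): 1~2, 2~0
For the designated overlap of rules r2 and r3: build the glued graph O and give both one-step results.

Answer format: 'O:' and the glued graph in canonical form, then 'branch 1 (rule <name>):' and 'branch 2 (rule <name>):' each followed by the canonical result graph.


O:
nodes: 0:b, 1:c, 2:b, 3:b
edges: (0,1,s); (1,2,s); (2,3,d)
branch 1 (rule r2):
nodes: 0:b, 2:b, 3:b
edges: (0,2,d); (2,3,d)
branch 2 (rule r3):
nodes: 0:b, 1:c, 2:b, 3:b
edges: (0,1,s); (1,2,s); (2,1,s); (2,3,s)


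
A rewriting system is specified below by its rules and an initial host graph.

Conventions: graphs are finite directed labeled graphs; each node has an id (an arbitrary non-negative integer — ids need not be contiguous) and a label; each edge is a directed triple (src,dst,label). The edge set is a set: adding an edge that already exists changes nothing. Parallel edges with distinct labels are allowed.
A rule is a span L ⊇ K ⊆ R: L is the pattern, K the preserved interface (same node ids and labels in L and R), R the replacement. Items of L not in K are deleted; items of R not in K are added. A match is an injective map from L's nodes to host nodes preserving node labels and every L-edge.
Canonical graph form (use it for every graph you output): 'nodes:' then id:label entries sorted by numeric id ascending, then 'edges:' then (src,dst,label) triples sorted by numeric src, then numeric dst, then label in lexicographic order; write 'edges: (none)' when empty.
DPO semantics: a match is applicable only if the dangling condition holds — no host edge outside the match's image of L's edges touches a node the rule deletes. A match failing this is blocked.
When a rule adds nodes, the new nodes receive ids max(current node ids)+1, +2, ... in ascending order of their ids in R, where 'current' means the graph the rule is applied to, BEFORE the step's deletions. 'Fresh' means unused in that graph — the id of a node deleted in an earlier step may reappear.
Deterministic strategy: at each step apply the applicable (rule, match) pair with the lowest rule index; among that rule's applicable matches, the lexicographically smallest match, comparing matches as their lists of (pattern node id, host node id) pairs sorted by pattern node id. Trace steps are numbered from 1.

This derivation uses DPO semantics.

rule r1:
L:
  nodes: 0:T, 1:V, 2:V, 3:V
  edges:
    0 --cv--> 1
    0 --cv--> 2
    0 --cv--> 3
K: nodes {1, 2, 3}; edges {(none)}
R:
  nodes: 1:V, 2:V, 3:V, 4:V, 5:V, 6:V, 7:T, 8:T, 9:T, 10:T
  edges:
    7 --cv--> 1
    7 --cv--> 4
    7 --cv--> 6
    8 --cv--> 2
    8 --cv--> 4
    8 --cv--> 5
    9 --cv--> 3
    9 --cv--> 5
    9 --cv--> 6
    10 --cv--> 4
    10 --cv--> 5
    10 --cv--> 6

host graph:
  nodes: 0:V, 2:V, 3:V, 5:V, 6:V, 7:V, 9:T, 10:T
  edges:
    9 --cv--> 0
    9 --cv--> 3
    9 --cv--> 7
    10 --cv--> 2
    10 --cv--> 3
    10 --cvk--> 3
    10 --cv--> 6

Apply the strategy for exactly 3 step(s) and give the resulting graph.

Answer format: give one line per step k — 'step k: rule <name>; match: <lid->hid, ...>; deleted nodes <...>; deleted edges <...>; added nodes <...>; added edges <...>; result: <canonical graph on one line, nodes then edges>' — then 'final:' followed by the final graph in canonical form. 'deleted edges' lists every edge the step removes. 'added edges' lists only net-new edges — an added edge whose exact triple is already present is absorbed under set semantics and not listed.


step 1: rule r1; match: 0->9, 1->0, 2->3, 3->7; deleted nodes 9; deleted edges (9,0,cv); (9,3,cv); (9,7,cv); added nodes 11, 12, 13, 14, 15, 16, 17; added edges (14,0,cv); (14,11,cv); (14,13,cv); (15,3,cv); (15,11,cv); (15,12,cv); (16,7,cv); (16,12,cv); (16,13,cv); (17,11,cv); (17,12,cv); (17,13,cv); result: nodes: 0:V, 2:V, 3:V, 5:V, 6:V, 7:V, 10:T, 11:V, 12:V, 13:V, 14:T, 15:T, 16:T, 17:T edges: (10,2,cv); (10,3,cv); (10,3,cvk); (10,6,cv); (14,0,cv); (14,11,cv); (14,13,cv); (15,3,cv); (15,11,cv); (15,12,cv); (16,7,cv); (16,12,cv); (16,13,cv); (17,11,cv); (17,12,cv); (17,13,cv)
step 2: rule r1; match: 0->14, 1->0, 2->11, 3->13; deleted nodes 14; deleted edges (14,0,cv); (14,11,cv); (14,13,cv); added nodes 18, 19, 20, 21, 22, 23, 24; added edges (21,0,cv); (21,18,cv); (21,20,cv); (22,11,cv); (22,18,cv); (22,19,cv); (23,13,cv); (23,19,cv); (23,20,cv); (24,18,cv); (24,19,cv); (24,20,cv); result: nodes: 0:V, 2:V, 3:V, 5:V, 6:V, 7:V, 10:T, 11:V, 12:V, 13:V, 15:T, 16:T, 17:T, 18:V, 19:V, 20:V, 21:T, 22:T, 23:T, 24:T edges: (10,2,cv); (10,3,cv); (10,3,cvk); (10,6,cv); (15,3,cv); (15,11,cv); (15,12,cv); (16,7,cv); (16,12,cv); (16,13,cv); (17,11,cv); (17,12,cv); (17,13,cv); (21,0,cv); (21,18,cv); (21,20,cv); (22,11,cv); (22,18,cv); (22,19,cv); (23,13,cv); (23,19,cv); (23,20,cv); (24,18,cv); (24,19,cv); (24,20,cv)
step 3: rule r1; match: 0->15, 1->3, 2->11, 3->12; deleted nodes 15; deleted edges (15,3,cv); (15,11,cv); (15,12,cv); added nodes 25, 26, 27, 28, 29, 30, 31; added edges (28,3,cv); (28,25,cv); (28,27,cv); (29,11,cv); (29,25,cv); (29,26,cv); (30,12,cv); (30,26,cv); (30,27,cv); (31,25,cv); (31,26,cv); (31,27,cv); result: nodes: 0:V, 2:V, 3:V, 5:V, 6:V, 7:V, 10:T, 11:V, 12:V, 13:V, 16:T, 17:T, 18:V, 19:V, 20:V, 21:T, 22:T, 23:T, 24:T, 25:V, 26:V, 27:V, 28:T, 29:T, 30:T, 31:T edges: (10,2,cv); (10,3,cv); (10,3,cvk); (10,6,cv); (16,7,cv); (16,12,cv); (16,13,cv); (17,11,cv); (17,12,cv); (17,13,cv); (21,0,cv); (21,18,cv); (21,20,cv); (22,11,cv); (22,18,cv); (22,19,cv); (23,13,cv); (23,19,cv); (23,20,cv); (24,18,cv); (24,19,cv); (24,20,cv); (28,3,cv); (28,25,cv); (28,27,cv); (29,11,cv); (29,25,cv); (29,26,cv); (30,12,cv); (30,26,cv); (30,27,cv); (31,25,cv); (31,26,cv); (31,27,cv)
final:
nodes: 0:V, 2:V, 3:V, 5:V, 6:V, 7:V, 10:T, 11:V, 12:V, 13:V, 16:T, 17:T, 18:V, 19:V, 20:V, 21:T, 22:T, 23:T, 24:T, 25:V, 26:V, 27:V, 28:T, 29:T, 30:T, 31:T
edges: (10,2,cv); (10,3,cv); (10,3,cvk); (10,6,cv); (16,7,cv); (16,12,cv); (16,13,cv); (17,11,cv); (17,12,cv); (17,13,cv); (21,0,cv); (21,18,cv); (21,20,cv); (22,11,cv); (22,18,cv); (22,19,cv); (23,13,cv); (23,19,cv); (23,20,cv); (24,18,cv); (24,19,cv); (24,20,cv); (28,3,cv); (28,25,cv); (28,27,cv); (29,11,cv); (29,25,cv); (29,26,cv); (30,12,cv); (30,26,cv); (30,27,cv); (31,25,cv); (31,26,cv); (31,27,cv)


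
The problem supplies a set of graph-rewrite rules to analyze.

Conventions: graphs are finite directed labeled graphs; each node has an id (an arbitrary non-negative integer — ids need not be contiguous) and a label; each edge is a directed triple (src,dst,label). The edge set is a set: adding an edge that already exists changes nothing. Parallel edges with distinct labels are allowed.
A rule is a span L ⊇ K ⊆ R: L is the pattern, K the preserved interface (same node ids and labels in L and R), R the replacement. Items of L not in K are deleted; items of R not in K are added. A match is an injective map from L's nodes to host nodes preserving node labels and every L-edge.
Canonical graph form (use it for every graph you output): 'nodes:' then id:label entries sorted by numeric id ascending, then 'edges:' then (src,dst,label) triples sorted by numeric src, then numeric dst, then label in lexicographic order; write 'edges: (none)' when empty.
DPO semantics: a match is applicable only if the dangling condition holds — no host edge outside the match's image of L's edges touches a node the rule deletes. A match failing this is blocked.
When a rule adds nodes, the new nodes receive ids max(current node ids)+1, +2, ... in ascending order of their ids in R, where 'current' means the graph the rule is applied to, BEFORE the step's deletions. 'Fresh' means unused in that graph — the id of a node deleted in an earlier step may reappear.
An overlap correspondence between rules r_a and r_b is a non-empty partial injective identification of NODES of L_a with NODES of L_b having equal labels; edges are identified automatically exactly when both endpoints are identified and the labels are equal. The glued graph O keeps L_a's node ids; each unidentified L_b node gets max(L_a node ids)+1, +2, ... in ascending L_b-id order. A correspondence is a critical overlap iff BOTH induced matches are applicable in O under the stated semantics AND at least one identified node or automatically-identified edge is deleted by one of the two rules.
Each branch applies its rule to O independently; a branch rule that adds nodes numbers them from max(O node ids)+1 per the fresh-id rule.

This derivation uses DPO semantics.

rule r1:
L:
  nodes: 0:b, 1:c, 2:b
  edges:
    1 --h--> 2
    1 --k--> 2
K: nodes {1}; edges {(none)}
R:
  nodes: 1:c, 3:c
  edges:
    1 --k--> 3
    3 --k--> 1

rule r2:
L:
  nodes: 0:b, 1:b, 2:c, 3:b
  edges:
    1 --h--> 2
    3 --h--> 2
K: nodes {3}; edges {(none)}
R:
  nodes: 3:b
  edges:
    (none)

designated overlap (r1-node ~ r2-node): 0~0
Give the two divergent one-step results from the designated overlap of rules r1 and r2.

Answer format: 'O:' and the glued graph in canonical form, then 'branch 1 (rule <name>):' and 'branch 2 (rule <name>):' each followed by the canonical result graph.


O:
nodes: 0:b, 1:c, 2:b, 3:b, 4:c, 5:b
edges: (1,2,h); (1,2,k); (3,4,h); (5,4,h)
branch 1 (rule r1):
nodes: 1:c, 3:b, 4:c, 5:b, 6:c
edges: (1,6,k); (3,4,h); (5,4,h); (6,1,k)
branch 2 (rule r2):
nodes: 1:c, 2:b, 5:b
edges: (1,2,h); (1,2,k)


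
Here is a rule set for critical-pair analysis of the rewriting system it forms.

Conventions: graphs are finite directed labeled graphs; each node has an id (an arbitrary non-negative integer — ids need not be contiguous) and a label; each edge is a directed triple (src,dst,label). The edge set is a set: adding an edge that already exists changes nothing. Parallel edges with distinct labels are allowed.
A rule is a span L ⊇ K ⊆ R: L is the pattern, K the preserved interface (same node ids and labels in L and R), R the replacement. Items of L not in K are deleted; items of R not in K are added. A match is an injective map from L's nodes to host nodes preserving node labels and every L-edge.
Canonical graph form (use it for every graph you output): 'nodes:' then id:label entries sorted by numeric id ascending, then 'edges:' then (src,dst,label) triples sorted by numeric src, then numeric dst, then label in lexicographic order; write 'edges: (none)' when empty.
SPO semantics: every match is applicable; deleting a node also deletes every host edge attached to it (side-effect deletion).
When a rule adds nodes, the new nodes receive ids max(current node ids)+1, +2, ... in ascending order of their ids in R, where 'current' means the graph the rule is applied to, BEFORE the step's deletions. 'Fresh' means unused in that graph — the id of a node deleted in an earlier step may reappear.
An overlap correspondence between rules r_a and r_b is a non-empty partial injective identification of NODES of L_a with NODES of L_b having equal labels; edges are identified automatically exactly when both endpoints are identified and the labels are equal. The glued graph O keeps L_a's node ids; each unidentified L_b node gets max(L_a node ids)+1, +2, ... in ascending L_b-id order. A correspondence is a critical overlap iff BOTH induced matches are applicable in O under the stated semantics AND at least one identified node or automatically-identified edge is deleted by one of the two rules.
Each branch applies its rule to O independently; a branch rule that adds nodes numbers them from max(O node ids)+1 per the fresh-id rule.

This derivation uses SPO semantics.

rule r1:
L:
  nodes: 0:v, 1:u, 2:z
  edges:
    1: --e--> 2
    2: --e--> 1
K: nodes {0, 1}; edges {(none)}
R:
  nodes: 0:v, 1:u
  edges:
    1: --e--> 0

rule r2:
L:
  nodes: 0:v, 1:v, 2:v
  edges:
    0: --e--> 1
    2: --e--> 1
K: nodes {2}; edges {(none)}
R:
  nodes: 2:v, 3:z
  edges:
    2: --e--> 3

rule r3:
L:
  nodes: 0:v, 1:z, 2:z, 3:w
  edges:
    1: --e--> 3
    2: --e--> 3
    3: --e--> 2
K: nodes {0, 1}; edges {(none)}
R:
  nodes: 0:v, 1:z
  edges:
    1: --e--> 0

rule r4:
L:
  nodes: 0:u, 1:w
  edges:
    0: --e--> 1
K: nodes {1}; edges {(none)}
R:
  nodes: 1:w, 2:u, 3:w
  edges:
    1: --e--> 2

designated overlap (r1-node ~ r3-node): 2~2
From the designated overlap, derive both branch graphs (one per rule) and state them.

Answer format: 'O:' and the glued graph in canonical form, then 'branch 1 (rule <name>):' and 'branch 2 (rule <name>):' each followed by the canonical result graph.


O:
nodes: 0:v, 1:u, 2:z, 3:v, 4:z, 5:w
edges: (1,2,e); (2,1,e); (2,5,e); (4,5,e); (5,2,e)
branch 1 (rule r1):
nodes: 0:v, 1:u, 3:v, 4:z, 5:w
edges: (1,0,e); (4,5,e)
branch 2 (rule r3):
nodes: 0:v, 1:u, 3:v, 4:z
edges: (4,3,e)


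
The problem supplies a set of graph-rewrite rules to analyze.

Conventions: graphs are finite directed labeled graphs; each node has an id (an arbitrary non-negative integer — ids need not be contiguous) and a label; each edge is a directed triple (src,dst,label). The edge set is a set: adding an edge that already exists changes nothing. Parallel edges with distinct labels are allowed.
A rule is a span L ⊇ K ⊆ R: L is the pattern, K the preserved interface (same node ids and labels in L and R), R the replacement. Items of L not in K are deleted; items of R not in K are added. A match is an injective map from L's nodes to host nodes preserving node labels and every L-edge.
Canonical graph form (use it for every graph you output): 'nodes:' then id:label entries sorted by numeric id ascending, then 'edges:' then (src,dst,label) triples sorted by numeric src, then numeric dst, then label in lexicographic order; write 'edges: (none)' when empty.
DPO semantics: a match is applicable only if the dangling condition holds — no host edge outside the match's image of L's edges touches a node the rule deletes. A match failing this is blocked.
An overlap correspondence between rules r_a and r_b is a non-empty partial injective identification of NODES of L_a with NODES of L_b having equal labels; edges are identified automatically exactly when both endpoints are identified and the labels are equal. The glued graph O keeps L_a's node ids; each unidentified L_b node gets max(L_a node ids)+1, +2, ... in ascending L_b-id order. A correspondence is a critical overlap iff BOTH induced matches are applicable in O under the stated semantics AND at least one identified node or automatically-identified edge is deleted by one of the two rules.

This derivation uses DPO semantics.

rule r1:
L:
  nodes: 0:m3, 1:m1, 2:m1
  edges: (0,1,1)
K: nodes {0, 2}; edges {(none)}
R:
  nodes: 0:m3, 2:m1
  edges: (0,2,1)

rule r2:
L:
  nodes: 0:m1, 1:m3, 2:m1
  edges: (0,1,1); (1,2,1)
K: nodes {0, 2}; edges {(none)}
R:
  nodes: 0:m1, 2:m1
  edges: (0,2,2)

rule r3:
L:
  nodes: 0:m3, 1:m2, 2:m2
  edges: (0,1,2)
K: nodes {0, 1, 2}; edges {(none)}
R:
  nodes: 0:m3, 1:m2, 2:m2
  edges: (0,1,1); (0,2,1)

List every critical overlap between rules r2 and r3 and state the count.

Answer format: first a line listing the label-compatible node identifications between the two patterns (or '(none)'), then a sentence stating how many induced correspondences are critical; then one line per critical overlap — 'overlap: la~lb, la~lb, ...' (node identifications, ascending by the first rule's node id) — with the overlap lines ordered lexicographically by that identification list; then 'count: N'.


label-compatible node identifications between L(r2) and L(r3): 1~0
0 of the induced correspondences are critical overlaps of r2 and r3.
count: 0
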